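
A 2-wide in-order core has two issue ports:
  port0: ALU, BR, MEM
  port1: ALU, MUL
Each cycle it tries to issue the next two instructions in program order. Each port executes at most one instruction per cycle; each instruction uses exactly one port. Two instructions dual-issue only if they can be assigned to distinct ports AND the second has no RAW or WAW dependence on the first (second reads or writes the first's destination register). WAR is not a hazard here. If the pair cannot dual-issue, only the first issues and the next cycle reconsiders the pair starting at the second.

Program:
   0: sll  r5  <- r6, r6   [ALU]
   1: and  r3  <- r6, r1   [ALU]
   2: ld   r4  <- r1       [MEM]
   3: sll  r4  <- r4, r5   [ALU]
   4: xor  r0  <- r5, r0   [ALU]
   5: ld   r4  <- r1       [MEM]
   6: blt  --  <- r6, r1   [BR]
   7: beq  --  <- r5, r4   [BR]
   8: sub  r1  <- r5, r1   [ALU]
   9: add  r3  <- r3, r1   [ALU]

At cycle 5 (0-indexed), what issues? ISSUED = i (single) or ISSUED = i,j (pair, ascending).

ISSUED = 7,8

c0: i0,i1 sll and  pair
c1: i2 ld  RAW+WAW r4
c2: i3,i4 sll xor  pair
c3: i5 ld  no-port MEM/BR
c4: i6 blt  no-port BR/BR
c5: i7,i8 beq sub  pair
c6: i9 add  tail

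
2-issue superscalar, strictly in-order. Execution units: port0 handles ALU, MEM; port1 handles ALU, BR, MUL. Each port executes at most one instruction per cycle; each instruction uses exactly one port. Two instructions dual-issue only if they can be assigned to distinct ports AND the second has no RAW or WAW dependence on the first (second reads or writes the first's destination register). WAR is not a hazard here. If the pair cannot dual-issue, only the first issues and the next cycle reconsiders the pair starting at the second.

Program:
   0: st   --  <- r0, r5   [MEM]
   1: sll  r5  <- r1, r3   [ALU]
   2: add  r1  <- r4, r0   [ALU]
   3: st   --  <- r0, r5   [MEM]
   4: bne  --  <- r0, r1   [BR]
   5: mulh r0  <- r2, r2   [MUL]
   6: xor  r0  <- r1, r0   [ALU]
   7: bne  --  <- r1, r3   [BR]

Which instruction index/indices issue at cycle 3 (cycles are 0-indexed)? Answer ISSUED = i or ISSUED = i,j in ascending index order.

ISSUED = 5

  cy0 -> i0/i1 (st.MEM+sll.ALU) dual
  cy1 -> i2/i3 (add.ALU+st.MEM) dual
  cy2 -> i4 (bne.BR) no-port BR/MUL
  cy3 -> i5 (mulh.MUL) RAW+WAW r0
  cy4 -> i6/i7 (xor.ALU+bne.BR) dual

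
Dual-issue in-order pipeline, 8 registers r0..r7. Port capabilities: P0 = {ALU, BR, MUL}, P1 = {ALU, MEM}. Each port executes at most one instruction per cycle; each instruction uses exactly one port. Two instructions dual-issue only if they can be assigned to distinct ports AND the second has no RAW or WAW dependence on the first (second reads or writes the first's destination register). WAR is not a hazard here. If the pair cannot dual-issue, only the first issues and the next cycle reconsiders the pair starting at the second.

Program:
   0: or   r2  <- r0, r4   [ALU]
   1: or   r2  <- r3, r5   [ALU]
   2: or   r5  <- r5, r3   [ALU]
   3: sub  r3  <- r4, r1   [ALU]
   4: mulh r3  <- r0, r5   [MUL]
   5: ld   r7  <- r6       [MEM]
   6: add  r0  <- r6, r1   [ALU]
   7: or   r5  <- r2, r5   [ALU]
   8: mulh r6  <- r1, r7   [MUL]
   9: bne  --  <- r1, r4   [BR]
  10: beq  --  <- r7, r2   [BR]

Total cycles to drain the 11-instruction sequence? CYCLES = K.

CYCLES = 8

t=0 i0:or.ALU ; WAW r2
t=1 i1&i2:or.ALU or.ALU ; dual
t=2 i3:sub.ALU ; WAW r3
t=3 i4&i5:mulh.MUL ld.MEM ; dual
t=4 i6&i7:add.ALU or.ALU ; dual
t=5 i8:mulh.MUL ; no-port MUL/BR
t=6 i9:bne.BR ; no-port BR/BR
t=7 i10:beq.BR ; tail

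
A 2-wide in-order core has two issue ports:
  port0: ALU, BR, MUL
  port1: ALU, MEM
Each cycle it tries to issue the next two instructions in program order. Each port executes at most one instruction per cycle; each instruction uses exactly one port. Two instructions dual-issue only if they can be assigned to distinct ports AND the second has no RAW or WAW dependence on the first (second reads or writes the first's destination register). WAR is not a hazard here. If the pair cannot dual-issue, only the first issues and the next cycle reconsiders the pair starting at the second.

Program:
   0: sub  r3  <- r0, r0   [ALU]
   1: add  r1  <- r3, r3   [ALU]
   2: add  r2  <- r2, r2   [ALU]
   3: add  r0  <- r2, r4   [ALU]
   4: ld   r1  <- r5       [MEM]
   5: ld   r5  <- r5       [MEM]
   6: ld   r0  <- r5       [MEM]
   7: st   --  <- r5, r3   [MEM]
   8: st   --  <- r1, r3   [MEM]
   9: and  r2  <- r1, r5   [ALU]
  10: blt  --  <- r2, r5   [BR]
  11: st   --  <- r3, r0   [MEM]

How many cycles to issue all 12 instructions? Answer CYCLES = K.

0. sub @i0  | RAW r3
1. add+add @i1+i2  | 2-wide
2. add+ld @i3+i4  | 2-wide
3. ld @i5  | no-port MEM/MEM
4. ld @i6  | no-port MEM/MEM
5. st @i7  | no-port MEM/MEM
6. st+and @i8+i9  | 2-wide
7. blt+st @i10+i11  | 2-wide

CYCLES = 8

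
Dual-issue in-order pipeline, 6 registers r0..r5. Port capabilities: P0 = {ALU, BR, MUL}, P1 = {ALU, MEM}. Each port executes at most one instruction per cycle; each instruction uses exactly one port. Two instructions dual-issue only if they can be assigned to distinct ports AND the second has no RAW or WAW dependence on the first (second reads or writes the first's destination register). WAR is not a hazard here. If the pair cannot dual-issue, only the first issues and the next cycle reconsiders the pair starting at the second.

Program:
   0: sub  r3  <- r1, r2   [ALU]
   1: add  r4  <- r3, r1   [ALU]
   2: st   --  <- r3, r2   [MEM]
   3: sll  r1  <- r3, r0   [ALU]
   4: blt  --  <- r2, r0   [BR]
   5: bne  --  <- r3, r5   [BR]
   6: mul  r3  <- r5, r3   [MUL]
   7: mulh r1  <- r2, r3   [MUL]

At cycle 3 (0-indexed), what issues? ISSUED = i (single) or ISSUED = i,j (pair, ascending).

ISSUED = 5

[0] i0  sub.ALU  -- RAW r3
[1] i1/i2  add.ALU;st.MEM  -- dual
[2] i3/i4  sll.ALU;blt.BR  -- dual
[3] i5  bne.BR  -- no-port BR/MUL
[4] i6  mul.MUL  -- no-port MUL/MUL
[5] i7  mulh.MUL  -- tail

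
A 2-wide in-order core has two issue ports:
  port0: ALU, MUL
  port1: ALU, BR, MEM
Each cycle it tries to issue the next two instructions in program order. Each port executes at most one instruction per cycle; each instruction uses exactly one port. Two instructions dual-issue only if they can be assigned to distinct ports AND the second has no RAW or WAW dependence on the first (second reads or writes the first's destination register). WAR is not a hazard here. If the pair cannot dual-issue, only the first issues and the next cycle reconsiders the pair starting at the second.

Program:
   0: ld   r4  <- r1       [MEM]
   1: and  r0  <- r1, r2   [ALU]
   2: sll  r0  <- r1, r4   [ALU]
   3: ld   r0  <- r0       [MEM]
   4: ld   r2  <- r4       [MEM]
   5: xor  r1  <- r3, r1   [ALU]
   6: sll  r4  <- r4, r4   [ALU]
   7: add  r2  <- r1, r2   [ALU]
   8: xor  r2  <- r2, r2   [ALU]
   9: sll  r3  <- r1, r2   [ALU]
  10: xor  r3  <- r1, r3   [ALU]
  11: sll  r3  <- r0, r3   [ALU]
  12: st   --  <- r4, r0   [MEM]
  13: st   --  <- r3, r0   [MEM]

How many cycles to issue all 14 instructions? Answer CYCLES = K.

CYCLES = 10

c0: i0/i1 ld/and  pair
c1: i2 sll  RAW+WAW r0
c2: i3 ld  no-port MEM/MEM
c3: i4/i5 ld/xor  pair
c4: i6/i7 sll/add  pair
c5: i8 xor  RAW r2
c6: i9 sll  RAW+WAW r3
c7: i10 xor  RAW+WAW r3
c8: i11/i12 sll/st  pair
c9: i13 st  tail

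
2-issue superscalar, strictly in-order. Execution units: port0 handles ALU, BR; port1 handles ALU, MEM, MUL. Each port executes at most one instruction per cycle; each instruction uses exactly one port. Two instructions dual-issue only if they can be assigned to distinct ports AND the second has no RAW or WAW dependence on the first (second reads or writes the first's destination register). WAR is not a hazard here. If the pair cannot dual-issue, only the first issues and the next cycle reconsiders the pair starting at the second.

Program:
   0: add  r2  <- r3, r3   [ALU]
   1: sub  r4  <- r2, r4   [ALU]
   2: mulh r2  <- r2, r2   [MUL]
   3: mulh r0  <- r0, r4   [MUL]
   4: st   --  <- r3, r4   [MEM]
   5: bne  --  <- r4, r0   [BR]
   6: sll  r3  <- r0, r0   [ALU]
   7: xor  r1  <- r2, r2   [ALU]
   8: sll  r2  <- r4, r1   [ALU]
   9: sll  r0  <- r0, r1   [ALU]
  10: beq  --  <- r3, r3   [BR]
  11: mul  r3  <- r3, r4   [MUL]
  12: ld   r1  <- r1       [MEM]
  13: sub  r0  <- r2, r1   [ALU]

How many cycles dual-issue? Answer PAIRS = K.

c0: i0 add.ALU  RAW r2
c1: i1+i2 sub.ALU+mulh.MUL  2-wide
c2: i3 mulh.MUL  no-port MUL/MEM
c3: i4+i5 st.MEM+bne.BR  2-wide
c4: i6+i7 sll.ALU+xor.ALU  2-wide
c5: i8+i9 sll.ALU+sll.ALU  2-wide
c6: i10+i11 beq.BR+mul.MUL  2-wide
c7: i12 ld.MEM  RAW r1
c8: i13 sub.ALU  tail

PAIRS = 5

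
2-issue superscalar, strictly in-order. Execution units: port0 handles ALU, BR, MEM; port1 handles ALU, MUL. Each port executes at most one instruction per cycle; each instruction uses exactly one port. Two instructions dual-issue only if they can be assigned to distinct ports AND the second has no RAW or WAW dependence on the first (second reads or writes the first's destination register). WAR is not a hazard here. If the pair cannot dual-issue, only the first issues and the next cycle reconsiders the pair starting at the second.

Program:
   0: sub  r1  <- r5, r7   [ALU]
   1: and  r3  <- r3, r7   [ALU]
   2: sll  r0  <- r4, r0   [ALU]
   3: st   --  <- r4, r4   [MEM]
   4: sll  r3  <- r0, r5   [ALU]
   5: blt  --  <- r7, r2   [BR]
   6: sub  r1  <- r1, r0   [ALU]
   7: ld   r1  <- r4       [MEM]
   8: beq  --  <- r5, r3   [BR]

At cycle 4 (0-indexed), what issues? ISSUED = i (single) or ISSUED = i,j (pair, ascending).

t=0 i0&i1:sub.ALU+and.ALU ; dual
t=1 i2&i3:sll.ALU+st.MEM ; dual
t=2 i4&i5:sll.ALU+blt.BR ; dual
t=3 i6:sub.ALU ; WAW r1
t=4 i7:ld.MEM ; no-port MEM/BR
t=5 i8:beq.BR ; tail

ISSUED = 7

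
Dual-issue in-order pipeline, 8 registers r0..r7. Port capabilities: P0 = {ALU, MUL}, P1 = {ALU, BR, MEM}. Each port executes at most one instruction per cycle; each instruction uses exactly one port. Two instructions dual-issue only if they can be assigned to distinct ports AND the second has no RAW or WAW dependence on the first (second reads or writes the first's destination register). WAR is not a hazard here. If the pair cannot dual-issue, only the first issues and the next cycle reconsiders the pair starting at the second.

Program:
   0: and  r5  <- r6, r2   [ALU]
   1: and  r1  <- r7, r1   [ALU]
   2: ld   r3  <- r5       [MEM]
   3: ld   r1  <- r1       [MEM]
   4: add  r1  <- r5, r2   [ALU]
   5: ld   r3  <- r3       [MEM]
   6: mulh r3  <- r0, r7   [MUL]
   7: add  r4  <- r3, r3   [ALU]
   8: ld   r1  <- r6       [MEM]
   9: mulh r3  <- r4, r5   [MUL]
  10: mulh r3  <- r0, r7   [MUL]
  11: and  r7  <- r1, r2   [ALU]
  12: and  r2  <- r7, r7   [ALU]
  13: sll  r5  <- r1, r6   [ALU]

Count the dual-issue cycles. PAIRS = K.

PAIRS = 5

t=0 i0+i1:and.ALU+and.ALU ; 2-wide
t=1 i2:ld.MEM ; no-port MEM/MEM
t=2 i3:ld.MEM ; WAW r1
t=3 i4+i5:add.ALU+ld.MEM ; 2-wide
t=4 i6:mulh.MUL ; RAW r3
t=5 i7+i8:add.ALU+ld.MEM ; 2-wide
t=6 i9:mulh.MUL ; no-port MUL/MUL
t=7 i10+i11:mulh.MUL+and.ALU ; 2-wide
t=8 i12+i13:and.ALU+sll.ALU ; 2-wide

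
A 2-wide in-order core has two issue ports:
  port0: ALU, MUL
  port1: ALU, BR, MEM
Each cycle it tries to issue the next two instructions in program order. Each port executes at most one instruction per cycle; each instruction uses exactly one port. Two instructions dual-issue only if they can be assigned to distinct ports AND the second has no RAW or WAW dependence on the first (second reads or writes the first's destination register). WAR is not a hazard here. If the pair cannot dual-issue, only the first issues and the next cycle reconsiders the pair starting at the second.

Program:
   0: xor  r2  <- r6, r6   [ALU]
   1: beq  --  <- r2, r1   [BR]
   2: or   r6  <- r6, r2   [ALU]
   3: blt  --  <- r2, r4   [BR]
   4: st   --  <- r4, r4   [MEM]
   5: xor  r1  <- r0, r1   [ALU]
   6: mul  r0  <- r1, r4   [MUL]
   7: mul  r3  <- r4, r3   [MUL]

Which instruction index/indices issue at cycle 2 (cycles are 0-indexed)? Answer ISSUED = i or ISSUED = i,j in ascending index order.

ISSUED = 3

c0: i0 xor.ALU  RAW r2
c1: i1/i2 beq.BR+or.ALU  2-wide
c2: i3 blt.BR  no-port BR/MEM
c3: i4/i5 st.MEM+xor.ALU  2-wide
c4: i6 mul.MUL  no-port MUL/MUL
c5: i7 mul.MUL  tail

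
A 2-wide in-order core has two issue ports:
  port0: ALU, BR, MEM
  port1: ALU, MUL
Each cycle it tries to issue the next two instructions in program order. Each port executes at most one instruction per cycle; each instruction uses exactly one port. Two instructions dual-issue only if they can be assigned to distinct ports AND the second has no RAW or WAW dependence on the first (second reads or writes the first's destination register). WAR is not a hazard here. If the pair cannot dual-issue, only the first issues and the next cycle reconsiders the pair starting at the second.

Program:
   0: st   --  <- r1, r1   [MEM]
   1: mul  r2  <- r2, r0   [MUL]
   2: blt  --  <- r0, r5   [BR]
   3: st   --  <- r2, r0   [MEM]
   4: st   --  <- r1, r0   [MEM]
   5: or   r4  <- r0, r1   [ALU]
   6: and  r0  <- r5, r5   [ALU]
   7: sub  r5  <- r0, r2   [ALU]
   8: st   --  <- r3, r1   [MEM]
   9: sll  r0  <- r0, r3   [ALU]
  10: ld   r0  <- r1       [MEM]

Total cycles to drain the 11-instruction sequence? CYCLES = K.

CYCLES = 8

#0 head=0: st.MEM+mul.MUL i0&i1 dual
#1 head=2: blt.BR i2 no-port BR/MEM
#2 head=3: st.MEM i3 no-port MEM/MEM
#3 head=4: st.MEM+or.ALU i4&i5 dual
#4 head=6: and.ALU i6 RAW r0
#5 head=7: sub.ALU+st.MEM i7&i8 dual
#6 head=9: sll.ALU i9 WAW r0
#7 head=10: ld.MEM i10 tail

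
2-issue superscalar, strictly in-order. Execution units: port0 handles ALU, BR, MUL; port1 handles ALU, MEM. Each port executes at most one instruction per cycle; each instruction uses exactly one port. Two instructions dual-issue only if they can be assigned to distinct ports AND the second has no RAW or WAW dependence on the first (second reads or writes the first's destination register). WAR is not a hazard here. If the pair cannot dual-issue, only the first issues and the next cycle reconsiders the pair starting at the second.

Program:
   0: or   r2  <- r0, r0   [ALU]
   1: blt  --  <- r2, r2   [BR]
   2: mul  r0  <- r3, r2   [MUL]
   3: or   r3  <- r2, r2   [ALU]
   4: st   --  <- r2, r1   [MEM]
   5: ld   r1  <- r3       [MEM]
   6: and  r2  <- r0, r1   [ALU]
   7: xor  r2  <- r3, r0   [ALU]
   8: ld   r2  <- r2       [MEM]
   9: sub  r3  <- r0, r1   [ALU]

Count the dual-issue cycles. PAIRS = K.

c0: i0 or.ALU  RAW r2
c1: i1 blt.BR  no-port BR/MUL
c2: i2,i3 mul.MUL/or.ALU  2-wide
c3: i4 st.MEM  no-port MEM/MEM
c4: i5 ld.MEM  RAW r1
c5: i6 and.ALU  WAW r2
c6: i7 xor.ALU  RAW+WAW r2
c7: i8,i9 ld.MEM/sub.ALU  2-wide

PAIRS = 2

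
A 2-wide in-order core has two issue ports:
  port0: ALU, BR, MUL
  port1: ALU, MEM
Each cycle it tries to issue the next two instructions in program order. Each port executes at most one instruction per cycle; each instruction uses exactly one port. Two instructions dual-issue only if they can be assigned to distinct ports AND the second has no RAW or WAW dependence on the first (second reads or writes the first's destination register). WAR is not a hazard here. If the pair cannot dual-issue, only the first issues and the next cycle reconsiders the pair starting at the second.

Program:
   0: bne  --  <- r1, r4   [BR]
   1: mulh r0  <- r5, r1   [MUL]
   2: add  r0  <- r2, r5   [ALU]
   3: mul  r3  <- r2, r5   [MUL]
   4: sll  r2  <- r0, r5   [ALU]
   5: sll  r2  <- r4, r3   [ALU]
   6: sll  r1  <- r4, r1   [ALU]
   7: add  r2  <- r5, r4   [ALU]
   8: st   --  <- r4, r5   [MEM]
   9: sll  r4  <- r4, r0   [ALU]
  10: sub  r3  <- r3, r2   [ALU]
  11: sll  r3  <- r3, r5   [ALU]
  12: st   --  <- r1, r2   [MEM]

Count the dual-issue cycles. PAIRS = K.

[0] i0  bne.BR  -- no-port BR/MUL
[1] i1  mulh.MUL  -- WAW r0
[2] i2&i3  add.ALU+mul.MUL  -- 2-wide
[3] i4  sll.ALU  -- WAW r2
[4] i5&i6  sll.ALU+sll.ALU  -- 2-wide
[5] i7&i8  add.ALU+st.MEM  -- 2-wide
[6] i9&i10  sll.ALU+sub.ALU  -- 2-wide
[7] i11&i12  sll.ALU+st.MEM  -- 2-wide

PAIRS = 5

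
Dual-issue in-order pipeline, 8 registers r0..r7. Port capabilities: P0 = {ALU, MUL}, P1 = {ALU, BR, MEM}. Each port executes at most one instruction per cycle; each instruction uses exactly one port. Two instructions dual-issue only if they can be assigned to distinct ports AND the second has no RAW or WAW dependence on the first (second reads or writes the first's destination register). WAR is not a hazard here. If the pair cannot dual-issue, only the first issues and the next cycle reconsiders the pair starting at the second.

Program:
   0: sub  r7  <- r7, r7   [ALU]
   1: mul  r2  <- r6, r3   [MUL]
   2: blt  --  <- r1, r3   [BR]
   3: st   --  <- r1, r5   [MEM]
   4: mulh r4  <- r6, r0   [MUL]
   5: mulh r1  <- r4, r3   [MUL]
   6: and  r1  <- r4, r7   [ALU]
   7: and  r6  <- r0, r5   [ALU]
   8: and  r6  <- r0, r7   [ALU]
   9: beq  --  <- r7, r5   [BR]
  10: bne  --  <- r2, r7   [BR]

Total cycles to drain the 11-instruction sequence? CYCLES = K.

CYCLES = 7

  cy0 -> i0/i1 (sub+mul) 2-wide
  cy1 -> i2 (blt) no-port BR/MEM
  cy2 -> i3/i4 (st+mulh) 2-wide
  cy3 -> i5 (mulh) WAW r1
  cy4 -> i6/i7 (and+and) 2-wide
  cy5 -> i8/i9 (and+beq) 2-wide
  cy6 -> i10 (bne) tail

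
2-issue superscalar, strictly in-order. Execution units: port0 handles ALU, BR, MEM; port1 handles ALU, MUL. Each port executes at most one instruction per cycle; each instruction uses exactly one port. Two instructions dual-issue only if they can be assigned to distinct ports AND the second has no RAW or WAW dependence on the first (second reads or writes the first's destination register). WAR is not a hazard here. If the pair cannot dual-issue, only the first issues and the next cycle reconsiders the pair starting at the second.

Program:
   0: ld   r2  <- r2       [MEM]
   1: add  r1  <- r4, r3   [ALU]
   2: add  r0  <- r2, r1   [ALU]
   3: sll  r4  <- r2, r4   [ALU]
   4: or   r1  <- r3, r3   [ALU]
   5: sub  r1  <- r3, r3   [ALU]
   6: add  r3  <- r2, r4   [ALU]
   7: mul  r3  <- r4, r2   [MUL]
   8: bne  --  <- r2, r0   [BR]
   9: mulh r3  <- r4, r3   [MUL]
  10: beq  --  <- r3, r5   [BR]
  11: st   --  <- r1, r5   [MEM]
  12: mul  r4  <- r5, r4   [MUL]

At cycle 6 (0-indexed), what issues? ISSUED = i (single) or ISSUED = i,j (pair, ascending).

c0: i0+i1 ld.MEM;add.ALU  pair
c1: i2+i3 add.ALU;sll.ALU  pair
c2: i4 or.ALU  WAW r1
c3: i5+i6 sub.ALU;add.ALU  pair
c4: i7+i8 mul.MUL;bne.BR  pair
c5: i9 mulh.MUL  RAW r3
c6: i10 beq.BR  no-port BR/MEM
c7: i11+i12 st.MEM;mul.MUL  pair

ISSUED = 10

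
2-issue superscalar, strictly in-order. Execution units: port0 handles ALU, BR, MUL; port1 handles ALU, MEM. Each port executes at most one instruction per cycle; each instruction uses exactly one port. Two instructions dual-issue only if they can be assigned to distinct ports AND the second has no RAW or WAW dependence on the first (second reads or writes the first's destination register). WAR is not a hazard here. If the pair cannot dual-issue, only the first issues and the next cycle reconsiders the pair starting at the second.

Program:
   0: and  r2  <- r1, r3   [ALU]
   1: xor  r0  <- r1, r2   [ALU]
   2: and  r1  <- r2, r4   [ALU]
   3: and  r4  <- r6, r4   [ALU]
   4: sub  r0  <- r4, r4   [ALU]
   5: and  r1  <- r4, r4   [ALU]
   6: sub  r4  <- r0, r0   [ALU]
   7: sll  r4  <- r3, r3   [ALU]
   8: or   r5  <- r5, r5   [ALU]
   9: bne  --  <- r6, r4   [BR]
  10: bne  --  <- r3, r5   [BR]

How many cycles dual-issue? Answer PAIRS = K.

PAIRS = 3

[0] i0  and.ALU  -- RAW r2
[1] i1,i2  xor.ALU;and.ALU  -- dual
[2] i3  and.ALU  -- RAW r4
[3] i4,i5  sub.ALU;and.ALU  -- dual
[4] i6  sub.ALU  -- WAW r4
[5] i7,i8  sll.ALU;or.ALU  -- dual
[6] i9  bne.BR  -- no-port BR/BR
[7] i10  bne.BR  -- tail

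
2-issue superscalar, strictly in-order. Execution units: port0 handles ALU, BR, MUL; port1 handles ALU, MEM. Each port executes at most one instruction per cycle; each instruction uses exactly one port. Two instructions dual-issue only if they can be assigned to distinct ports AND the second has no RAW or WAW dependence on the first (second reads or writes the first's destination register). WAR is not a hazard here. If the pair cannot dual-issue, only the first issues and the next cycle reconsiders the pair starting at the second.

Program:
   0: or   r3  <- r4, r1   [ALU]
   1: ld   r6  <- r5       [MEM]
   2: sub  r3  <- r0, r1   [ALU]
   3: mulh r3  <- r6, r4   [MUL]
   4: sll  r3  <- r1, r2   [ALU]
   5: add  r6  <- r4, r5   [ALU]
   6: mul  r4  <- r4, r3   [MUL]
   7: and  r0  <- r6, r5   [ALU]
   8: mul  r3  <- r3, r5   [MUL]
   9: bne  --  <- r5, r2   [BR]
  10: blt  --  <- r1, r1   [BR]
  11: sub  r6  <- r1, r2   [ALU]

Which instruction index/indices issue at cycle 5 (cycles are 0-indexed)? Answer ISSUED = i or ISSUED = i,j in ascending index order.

0. or.ALU/ld.MEM @i0/i1  | 2-wide
1. sub.ALU @i2  | WAW r3
2. mulh.MUL @i3  | WAW r3
3. sll.ALU/add.ALU @i4/i5  | 2-wide
4. mul.MUL/and.ALU @i6/i7  | 2-wide
5. mul.MUL @i8  | no-port MUL/BR
6. bne.BR @i9  | no-port BR/BR
7. blt.BR/sub.ALU @i10/i11  | 2-wide

ISSUED = 8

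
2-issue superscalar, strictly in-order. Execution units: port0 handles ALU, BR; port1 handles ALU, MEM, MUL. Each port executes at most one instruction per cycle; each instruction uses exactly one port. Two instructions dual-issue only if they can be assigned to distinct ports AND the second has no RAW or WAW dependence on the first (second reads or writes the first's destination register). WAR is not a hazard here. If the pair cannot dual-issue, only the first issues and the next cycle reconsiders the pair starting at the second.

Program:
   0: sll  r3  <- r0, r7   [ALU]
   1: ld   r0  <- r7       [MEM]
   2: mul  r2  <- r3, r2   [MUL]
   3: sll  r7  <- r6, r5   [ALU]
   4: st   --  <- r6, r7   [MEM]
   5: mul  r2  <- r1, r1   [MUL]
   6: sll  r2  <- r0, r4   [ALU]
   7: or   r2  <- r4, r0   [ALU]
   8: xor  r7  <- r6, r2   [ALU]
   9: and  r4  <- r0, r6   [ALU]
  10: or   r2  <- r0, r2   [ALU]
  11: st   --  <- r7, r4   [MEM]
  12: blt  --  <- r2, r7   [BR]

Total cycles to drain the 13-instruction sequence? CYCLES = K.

c0: i0+i1 sll.ALU+ld.MEM  pair
c1: i2+i3 mul.MUL+sll.ALU  pair
c2: i4 st.MEM  no-port MEM/MUL
c3: i5 mul.MUL  WAW r2
c4: i6 sll.ALU  WAW r2
c5: i7 or.ALU  RAW r2
c6: i8+i9 xor.ALU+and.ALU  pair
c7: i10+i11 or.ALU+st.MEM  pair
c8: i12 blt.BR  tail

CYCLES = 9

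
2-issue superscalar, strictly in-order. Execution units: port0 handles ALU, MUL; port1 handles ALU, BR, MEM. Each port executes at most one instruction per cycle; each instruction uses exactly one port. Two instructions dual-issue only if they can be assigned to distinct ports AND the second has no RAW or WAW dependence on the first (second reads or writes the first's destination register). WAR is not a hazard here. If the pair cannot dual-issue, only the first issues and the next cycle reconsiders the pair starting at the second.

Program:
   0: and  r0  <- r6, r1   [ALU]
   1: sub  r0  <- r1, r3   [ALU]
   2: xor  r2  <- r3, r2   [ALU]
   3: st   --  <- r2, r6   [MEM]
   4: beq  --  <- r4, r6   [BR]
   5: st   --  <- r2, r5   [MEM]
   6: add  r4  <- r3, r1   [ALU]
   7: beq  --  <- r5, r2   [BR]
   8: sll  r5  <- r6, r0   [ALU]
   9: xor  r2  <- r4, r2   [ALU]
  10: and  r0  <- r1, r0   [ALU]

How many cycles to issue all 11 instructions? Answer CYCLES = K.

c0: i0 and.ALU  WAW r0
c1: i1/i2 sub.ALU;xor.ALU  2-wide
c2: i3 st.MEM  no-port MEM/BR
c3: i4 beq.BR  no-port BR/MEM
c4: i5/i6 st.MEM;add.ALU  2-wide
c5: i7/i8 beq.BR;sll.ALU  2-wide
c6: i9/i10 xor.ALU;and.ALU  2-wide

CYCLES = 7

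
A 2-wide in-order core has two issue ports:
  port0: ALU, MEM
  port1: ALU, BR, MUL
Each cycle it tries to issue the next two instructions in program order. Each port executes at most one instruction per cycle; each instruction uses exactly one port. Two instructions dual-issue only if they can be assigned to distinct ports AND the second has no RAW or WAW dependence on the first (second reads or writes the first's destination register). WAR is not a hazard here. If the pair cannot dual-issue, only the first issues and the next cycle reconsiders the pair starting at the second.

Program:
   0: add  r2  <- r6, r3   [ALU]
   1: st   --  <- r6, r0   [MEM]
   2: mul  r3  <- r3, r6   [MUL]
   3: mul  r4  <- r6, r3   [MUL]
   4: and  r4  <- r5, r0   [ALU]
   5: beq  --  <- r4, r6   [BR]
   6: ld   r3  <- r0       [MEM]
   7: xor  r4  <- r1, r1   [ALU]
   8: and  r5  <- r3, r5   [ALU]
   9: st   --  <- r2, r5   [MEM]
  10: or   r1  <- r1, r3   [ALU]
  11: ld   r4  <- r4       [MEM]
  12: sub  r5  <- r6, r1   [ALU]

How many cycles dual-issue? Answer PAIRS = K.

c0: i0+i1 add;st  dual
c1: i2 mul  no-port MUL/MUL
c2: i3 mul  WAW r4
c3: i4 and  RAW r4
c4: i5+i6 beq;ld  dual
c5: i7+i8 xor;and  dual
c6: i9+i10 st;or  dual
c7: i11+i12 ld;sub  dual

PAIRS = 5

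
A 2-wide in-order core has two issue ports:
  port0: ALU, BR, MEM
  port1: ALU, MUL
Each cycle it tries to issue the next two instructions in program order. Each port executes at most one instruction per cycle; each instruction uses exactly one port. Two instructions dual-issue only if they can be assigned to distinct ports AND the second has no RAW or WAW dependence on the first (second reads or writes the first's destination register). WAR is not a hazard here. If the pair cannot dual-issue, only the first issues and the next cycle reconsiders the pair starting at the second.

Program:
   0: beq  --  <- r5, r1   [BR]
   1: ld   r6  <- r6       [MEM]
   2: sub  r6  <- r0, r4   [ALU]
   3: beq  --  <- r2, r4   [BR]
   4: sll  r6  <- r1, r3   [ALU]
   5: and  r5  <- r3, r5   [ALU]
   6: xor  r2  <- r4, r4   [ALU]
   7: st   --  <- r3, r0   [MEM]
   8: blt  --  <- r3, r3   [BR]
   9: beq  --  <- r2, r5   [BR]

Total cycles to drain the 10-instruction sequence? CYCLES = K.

  cy0 -> i0 (beq) no-port BR/MEM
  cy1 -> i1 (ld) WAW r6
  cy2 -> i2/i3 (sub/beq) pair
  cy3 -> i4/i5 (sll/and) pair
  cy4 -> i6/i7 (xor/st) pair
  cy5 -> i8 (blt) no-port BR/BR
  cy6 -> i9 (beq) tail

CYCLES = 7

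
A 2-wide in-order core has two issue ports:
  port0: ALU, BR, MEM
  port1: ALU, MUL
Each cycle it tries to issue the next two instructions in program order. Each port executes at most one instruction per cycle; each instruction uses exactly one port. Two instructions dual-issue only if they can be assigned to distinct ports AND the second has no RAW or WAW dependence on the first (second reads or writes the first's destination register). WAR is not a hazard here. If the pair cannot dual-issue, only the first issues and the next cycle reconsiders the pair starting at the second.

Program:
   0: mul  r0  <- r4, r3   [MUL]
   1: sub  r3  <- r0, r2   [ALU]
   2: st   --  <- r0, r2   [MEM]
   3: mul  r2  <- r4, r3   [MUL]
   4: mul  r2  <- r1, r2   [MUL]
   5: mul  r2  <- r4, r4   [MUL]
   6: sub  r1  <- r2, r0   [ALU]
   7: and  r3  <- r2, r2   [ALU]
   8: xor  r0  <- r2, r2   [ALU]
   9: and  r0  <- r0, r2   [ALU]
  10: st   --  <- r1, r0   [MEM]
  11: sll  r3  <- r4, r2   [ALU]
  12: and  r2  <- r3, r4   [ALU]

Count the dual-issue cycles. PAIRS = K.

PAIRS = 3

t=0 i0:mul ; RAW r0
t=1 i1,i2:sub/st ; dual
t=2 i3:mul ; no-port MUL/MUL
t=3 i4:mul ; no-port MUL/MUL
t=4 i5:mul ; RAW r2
t=5 i6,i7:sub/and ; dual
t=6 i8:xor ; RAW+WAW r0
t=7 i9:and ; RAW r0
t=8 i10,i11:st/sll ; dual
t=9 i12:and ; tail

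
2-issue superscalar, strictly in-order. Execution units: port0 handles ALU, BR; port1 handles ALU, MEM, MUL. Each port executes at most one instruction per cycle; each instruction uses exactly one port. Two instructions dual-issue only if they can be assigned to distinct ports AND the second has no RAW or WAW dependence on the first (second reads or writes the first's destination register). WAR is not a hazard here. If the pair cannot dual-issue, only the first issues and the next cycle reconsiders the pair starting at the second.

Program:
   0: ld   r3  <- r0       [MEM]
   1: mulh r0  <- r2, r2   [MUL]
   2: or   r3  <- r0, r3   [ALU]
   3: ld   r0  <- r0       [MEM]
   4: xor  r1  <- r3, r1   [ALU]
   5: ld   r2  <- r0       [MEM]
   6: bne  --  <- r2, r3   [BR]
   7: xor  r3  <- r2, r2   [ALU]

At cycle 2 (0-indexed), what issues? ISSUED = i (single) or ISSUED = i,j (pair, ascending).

ISSUED = 2,3

#0 head=0: ld i0 no-port MEM/MUL
#1 head=1: mulh i1 RAW r0
#2 head=2: or;ld i2,i3 pair
#3 head=4: xor;ld i4,i5 pair
#4 head=6: bne;xor i6,i7 pair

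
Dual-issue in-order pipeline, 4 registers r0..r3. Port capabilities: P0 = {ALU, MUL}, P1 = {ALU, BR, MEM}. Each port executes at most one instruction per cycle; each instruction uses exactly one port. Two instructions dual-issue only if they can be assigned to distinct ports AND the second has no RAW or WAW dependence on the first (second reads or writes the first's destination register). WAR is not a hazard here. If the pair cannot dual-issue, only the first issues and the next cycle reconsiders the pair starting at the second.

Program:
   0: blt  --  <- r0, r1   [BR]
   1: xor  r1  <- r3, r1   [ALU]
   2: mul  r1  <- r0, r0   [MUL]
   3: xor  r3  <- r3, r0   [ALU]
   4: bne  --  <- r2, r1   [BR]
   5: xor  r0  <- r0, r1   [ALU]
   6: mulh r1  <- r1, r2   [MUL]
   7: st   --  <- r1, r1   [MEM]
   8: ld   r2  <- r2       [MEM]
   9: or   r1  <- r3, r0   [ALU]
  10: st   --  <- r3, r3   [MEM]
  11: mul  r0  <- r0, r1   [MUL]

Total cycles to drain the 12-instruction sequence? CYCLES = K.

CYCLES = 7

  cy0 -> i0+i1 (blt/xor) pair
  cy1 -> i2+i3 (mul/xor) pair
  cy2 -> i4+i5 (bne/xor) pair
  cy3 -> i6 (mulh) RAW r1
  cy4 -> i7 (st) no-port MEM/MEM
  cy5 -> i8+i9 (ld/or) pair
  cy6 -> i10+i11 (st/mul) pair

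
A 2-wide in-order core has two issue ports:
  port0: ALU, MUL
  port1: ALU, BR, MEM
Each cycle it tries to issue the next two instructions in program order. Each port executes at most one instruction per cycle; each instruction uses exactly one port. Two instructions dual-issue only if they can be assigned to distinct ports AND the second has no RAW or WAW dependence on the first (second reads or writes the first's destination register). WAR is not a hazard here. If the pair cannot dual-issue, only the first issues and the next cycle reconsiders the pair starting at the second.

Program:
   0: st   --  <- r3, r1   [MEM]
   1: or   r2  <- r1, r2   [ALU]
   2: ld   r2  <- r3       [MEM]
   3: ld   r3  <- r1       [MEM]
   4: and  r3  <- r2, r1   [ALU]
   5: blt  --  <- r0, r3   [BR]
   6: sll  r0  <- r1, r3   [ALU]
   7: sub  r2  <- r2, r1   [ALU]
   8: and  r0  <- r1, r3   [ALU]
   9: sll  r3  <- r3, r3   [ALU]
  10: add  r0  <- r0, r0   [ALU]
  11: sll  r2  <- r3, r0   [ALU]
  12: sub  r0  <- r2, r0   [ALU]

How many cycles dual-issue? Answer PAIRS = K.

t=0 i0,i1:st.MEM;or.ALU ; pair
t=1 i2:ld.MEM ; no-port MEM/MEM
t=2 i3:ld.MEM ; WAW r3
t=3 i4:and.ALU ; RAW r3
t=4 i5,i6:blt.BR;sll.ALU ; pair
t=5 i7,i8:sub.ALU;and.ALU ; pair
t=6 i9,i10:sll.ALU;add.ALU ; pair
t=7 i11:sll.ALU ; RAW r2
t=8 i12:sub.ALU ; tail

PAIRS = 4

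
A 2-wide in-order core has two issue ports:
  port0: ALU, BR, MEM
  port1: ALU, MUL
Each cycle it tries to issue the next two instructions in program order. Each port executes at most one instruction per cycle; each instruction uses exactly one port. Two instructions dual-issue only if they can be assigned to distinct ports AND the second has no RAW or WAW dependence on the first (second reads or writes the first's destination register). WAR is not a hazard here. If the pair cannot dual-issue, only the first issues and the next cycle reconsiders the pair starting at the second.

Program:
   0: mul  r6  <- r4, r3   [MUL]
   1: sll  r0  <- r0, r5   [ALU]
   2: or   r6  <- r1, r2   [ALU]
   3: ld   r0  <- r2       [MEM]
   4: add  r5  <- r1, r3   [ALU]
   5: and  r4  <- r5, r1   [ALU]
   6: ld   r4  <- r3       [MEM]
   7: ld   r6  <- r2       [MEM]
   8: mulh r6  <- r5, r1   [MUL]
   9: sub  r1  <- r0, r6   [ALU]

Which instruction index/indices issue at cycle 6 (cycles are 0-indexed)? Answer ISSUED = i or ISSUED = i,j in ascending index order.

c0: i0/i1 mul.MUL sll.ALU  dual
c1: i2/i3 or.ALU ld.MEM  dual
c2: i4 add.ALU  RAW r5
c3: i5 and.ALU  WAW r4
c4: i6 ld.MEM  no-port MEM/MEM
c5: i7 ld.MEM  WAW r6
c6: i8 mulh.MUL  RAW r6
c7: i9 sub.ALU  tail

ISSUED = 8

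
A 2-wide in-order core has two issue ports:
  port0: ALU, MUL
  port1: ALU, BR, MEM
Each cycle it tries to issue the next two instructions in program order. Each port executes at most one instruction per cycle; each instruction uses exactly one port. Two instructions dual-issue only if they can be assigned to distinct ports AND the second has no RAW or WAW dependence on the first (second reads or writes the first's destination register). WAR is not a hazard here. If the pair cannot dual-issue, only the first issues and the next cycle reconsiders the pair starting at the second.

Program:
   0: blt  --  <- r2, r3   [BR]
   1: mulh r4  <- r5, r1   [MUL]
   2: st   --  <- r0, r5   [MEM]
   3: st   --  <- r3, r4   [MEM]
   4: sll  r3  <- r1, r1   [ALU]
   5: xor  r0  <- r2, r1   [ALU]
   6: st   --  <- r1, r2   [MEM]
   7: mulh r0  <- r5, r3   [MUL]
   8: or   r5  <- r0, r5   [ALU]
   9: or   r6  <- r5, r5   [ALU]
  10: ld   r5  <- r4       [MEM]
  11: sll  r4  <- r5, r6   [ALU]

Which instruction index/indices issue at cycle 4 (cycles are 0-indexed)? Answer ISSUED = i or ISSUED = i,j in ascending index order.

#0 head=0: blt.BR mulh.MUL i0,i1 dual
#1 head=2: st.MEM i2 no-port MEM/MEM
#2 head=3: st.MEM sll.ALU i3,i4 dual
#3 head=5: xor.ALU st.MEM i5,i6 dual
#4 head=7: mulh.MUL i7 RAW r0
#5 head=8: or.ALU i8 RAW r5
#6 head=9: or.ALU ld.MEM i9,i10 dual
#7 head=11: sll.ALU i11 tail

ISSUED = 7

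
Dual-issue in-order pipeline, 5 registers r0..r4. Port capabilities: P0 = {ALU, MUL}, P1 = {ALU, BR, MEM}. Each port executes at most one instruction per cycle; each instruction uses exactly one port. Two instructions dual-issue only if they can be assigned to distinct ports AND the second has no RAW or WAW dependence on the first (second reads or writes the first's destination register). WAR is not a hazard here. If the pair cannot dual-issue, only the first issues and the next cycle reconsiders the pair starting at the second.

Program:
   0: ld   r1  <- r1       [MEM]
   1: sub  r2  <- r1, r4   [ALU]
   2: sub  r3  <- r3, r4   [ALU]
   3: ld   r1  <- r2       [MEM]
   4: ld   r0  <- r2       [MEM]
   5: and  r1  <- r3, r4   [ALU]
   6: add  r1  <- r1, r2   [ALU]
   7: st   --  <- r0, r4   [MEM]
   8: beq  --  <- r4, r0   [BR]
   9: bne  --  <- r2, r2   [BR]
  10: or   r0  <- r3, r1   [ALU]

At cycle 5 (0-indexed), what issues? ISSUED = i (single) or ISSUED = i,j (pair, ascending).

c0: i0 ld.MEM  RAW r1
c1: i1+i2 sub.ALU sub.ALU  dual
c2: i3 ld.MEM  no-port MEM/MEM
c3: i4+i5 ld.MEM and.ALU  dual
c4: i6+i7 add.ALU st.MEM  dual
c5: i8 beq.BR  no-port BR/BR
c6: i9+i10 bne.BR or.ALU  dual

ISSUED = 8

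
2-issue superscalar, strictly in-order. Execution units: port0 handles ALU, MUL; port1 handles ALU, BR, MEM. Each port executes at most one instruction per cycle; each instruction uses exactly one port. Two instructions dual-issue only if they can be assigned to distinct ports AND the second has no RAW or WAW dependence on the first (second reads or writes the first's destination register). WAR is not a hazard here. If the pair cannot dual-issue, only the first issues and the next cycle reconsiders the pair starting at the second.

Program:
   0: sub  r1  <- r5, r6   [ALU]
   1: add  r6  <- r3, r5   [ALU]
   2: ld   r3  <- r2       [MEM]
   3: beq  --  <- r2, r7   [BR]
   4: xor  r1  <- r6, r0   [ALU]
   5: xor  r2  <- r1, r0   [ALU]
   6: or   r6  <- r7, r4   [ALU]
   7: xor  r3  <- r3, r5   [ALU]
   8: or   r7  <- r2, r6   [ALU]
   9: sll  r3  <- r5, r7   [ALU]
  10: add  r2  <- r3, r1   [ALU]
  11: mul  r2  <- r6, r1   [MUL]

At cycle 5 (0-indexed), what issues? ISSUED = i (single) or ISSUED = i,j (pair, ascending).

c0: i0+i1 sub add  dual
c1: i2 ld  no-port MEM/BR
c2: i3+i4 beq xor  dual
c3: i5+i6 xor or  dual
c4: i7+i8 xor or  dual
c5: i9 sll  RAW r3
c6: i10 add  WAW r2
c7: i11 mul  tail

ISSUED = 9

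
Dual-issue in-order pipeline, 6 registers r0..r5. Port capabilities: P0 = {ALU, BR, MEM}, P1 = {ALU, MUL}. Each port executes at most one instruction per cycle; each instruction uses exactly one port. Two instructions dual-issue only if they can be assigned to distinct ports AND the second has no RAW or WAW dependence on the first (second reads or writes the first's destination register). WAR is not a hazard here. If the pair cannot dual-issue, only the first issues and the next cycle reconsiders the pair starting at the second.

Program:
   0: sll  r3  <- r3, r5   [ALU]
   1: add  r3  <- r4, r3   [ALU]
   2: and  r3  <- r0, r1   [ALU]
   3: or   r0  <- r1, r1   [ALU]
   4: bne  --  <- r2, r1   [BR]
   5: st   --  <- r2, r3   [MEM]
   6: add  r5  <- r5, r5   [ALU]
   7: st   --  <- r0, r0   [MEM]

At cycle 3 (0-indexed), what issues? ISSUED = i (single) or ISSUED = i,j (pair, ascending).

t=0 i0:sll ; RAW+WAW r3
t=1 i1:add ; WAW r3
t=2 i2&i3:and+or ; dual
t=3 i4:bne ; no-port BR/MEM
t=4 i5&i6:st+add ; dual
t=5 i7:st ; tail

ISSUED = 4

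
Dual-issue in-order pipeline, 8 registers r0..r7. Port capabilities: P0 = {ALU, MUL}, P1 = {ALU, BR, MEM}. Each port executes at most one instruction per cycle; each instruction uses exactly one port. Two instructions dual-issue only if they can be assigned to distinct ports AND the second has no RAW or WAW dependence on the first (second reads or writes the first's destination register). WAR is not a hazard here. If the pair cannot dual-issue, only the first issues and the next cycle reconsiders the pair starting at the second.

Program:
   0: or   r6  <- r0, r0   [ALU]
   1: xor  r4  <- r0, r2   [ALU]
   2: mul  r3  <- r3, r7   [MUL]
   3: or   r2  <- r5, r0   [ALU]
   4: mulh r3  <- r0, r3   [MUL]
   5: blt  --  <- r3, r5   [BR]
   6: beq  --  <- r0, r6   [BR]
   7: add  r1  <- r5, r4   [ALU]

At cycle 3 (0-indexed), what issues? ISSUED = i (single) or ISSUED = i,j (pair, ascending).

ISSUED = 5

0. or+xor @i0&i1  | pair
1. mul+or @i2&i3  | pair
2. mulh @i4  | RAW r3
3. blt @i5  | no-port BR/BR
4. beq+add @i6&i7  | pair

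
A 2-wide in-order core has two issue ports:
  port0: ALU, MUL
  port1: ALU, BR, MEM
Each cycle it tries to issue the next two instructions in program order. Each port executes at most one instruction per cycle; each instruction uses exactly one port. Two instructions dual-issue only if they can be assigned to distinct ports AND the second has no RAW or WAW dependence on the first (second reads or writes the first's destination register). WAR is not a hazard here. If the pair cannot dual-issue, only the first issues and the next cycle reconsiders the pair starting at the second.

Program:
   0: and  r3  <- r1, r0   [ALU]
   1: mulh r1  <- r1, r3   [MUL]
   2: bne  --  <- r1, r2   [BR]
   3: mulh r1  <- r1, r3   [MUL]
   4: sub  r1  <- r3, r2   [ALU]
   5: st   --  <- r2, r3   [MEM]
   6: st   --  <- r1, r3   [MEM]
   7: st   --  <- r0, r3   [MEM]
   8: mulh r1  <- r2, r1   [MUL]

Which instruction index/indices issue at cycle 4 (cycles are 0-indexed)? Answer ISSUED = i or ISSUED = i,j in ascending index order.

c0: i0 and  RAW r3
c1: i1 mulh  RAW r1
c2: i2,i3 bne mulh  pair
c3: i4,i5 sub st  pair
c4: i6 st  no-port MEM/MEM
c5: i7,i8 st mulh  pair

ISSUED = 6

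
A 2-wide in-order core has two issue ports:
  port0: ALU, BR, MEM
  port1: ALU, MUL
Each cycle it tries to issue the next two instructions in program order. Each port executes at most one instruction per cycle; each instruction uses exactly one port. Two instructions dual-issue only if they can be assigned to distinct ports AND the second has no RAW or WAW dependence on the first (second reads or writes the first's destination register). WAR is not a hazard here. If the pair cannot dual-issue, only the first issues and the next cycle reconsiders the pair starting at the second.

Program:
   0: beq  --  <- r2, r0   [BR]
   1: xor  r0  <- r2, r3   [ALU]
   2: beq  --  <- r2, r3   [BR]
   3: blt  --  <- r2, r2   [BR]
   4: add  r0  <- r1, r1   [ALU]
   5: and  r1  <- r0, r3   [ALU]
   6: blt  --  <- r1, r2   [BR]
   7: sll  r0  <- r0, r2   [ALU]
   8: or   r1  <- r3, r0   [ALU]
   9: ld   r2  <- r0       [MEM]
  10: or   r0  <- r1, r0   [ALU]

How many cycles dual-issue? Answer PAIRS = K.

t=0 i0&i1:beq.BR;xor.ALU ; pair
t=1 i2:beq.BR ; no-port BR/BR
t=2 i3&i4:blt.BR;add.ALU ; pair
t=3 i5:and.ALU ; RAW r1
t=4 i6&i7:blt.BR;sll.ALU ; pair
t=5 i8&i9:or.ALU;ld.MEM ; pair
t=6 i10:or.ALU ; tail

PAIRS = 4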